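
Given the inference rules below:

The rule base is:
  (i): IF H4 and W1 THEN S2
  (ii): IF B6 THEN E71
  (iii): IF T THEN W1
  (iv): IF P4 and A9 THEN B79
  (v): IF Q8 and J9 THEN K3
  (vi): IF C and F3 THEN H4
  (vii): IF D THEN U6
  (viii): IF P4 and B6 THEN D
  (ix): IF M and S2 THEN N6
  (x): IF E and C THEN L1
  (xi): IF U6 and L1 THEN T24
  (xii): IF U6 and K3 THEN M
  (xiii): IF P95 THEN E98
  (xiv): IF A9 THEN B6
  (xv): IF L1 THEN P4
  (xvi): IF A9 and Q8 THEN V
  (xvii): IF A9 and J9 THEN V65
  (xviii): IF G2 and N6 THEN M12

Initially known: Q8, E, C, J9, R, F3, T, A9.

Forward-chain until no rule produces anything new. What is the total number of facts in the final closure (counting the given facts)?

Round 1 — (iii), (v), (vi), (x), (xiv), (xvi), (xvii), derive W1, K3, H4, L1, B6, V, V65.
Round 2 — (i), (ii), (xv), derive S2, E71, P4.
Round 3 — (iv), (viii), derive B79, D.
Round 4 — (vii), derive U6.
Round 5 — (xi), (xii), derive T24, M.
Round 6 — (ix), derive N6.
Closure: {A9, B6, B79, C, D, E, E71, F3, H4, J9, K3, L1, M, N6, P4, Q8, R, S2, T, T24, U6, V, V65, W1} — 24 facts.

24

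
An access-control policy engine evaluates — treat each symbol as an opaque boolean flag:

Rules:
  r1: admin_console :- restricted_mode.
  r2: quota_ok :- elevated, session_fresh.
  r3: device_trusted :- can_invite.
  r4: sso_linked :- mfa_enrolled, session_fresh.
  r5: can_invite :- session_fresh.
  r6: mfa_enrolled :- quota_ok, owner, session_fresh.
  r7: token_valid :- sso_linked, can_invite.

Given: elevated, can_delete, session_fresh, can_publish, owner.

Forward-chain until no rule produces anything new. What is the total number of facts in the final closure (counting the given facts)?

Round 1: r2 [quota_ok :- elevated, session_fresh.]; r5 [can_invite :- session_fresh.]. New: quota_ok, can_invite.
Round 2: r3 [device_trusted :- can_invite.]; r6 [mfa_enrolled :- quota_ok, owner, session_fresh.]. New: device_trusted, mfa_enrolled.
Round 3: r4 [sso_linked :- mfa_enrolled, session_fresh.]. New: sso_linked.
Round 4: r7 [token_valid :- sso_linked, can_invite.]. New: token_valid.
Closure: {can_delete, can_invite, can_publish, device_trusted, elevated, mfa_enrolled, owner, quota_ok, session_fresh, sso_linked, token_valid} — 11 facts.

11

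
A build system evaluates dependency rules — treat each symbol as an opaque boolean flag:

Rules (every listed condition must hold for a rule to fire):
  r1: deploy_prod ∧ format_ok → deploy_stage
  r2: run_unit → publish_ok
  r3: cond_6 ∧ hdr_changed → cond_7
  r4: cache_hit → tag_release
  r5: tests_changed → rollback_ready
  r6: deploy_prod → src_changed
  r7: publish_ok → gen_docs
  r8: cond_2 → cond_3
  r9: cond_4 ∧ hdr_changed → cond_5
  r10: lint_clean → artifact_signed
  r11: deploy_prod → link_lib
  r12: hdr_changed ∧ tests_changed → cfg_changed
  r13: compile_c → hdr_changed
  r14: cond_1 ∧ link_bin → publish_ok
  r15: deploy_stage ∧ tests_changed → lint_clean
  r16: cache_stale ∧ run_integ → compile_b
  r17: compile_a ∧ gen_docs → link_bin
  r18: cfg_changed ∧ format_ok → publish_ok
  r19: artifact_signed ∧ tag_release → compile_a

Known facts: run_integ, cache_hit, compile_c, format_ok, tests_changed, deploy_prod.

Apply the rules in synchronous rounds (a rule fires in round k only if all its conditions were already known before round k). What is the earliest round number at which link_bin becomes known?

Round 1: r1 [deploy_prod ∧ format_ok → deploy_stage]; r4 [cache_hit → tag_release]; r5 [tests_changed → rollback_ready]; r6 [deploy_prod → src_changed]; r11 [deploy_prod → link_lib]; r13 [compile_c → hdr_changed]. New: deploy_stage, tag_release, rollback_ready, src_changed, link_lib, hdr_changed.
Round 2: r12 [hdr_changed ∧ tests_changed → cfg_changed]; r15 [deploy_stage ∧ tests_changed → lint_clean]. New: cfg_changed, lint_clean.
Round 3: r10 [lint_clean → artifact_signed]; r18 [cfg_changed ∧ format_ok → publish_ok]. New: artifact_signed, publish_ok.
Round 4: r7 [publish_ok → gen_docs]; r19 [artifact_signed ∧ tag_release → compile_a]. New: gen_docs, compile_a.
Round 5: r17 [compile_a ∧ gen_docs → link_bin]. New: link_bin.
link_bin first appears in round 5.

5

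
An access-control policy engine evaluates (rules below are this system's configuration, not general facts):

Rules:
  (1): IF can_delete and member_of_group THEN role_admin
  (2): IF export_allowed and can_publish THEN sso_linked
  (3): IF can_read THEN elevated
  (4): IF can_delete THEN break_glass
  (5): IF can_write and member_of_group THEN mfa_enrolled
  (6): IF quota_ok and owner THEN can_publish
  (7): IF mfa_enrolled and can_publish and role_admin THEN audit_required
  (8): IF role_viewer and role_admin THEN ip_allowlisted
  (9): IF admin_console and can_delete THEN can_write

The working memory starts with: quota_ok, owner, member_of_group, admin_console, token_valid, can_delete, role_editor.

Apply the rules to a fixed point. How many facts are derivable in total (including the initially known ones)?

13

Round 1 — (1), (4), (6), (9), derive role_admin, break_glass, can_publish, can_write.
Round 2 — (5), derive mfa_enrolled.
Round 3 — (7), derive audit_required.
Closure: {admin_console, audit_required, break_glass, can_delete, can_publish, can_write, member_of_group, mfa_enrolled, owner, quota_ok, role_admin, role_editor, token_valid} — 13 facts.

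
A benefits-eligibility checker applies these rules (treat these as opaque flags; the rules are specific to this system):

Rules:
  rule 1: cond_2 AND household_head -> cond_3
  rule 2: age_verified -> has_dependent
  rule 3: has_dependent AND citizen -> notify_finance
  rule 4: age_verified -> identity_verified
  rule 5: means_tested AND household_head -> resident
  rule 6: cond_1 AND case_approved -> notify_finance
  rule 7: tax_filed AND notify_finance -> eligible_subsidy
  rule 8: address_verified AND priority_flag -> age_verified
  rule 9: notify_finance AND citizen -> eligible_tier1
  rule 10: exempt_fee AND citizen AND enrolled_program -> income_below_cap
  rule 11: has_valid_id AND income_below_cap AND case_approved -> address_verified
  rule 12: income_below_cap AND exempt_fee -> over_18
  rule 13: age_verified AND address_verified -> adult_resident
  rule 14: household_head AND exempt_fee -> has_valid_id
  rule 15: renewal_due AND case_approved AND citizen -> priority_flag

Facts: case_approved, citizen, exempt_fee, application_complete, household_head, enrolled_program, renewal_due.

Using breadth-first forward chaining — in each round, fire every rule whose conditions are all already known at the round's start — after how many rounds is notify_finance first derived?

5

Round 1: rule 10 [exempt_fee AND citizen AND enrolled_program -> income_below_cap]; rule 14 [household_head AND exempt_fee -> has_valid_id]; rule 15 [renewal_due AND case_approved AND citizen -> priority_flag]. Adds income_below_cap, has_valid_id, priority_flag.
Round 2: rule 11 [has_valid_id AND income_below_cap AND case_approved -> address_verified]; rule 12 [income_below_cap AND exempt_fee -> over_18]. Adds address_verified, over_18.
Round 3: rule 8 [address_verified AND priority_flag -> age_verified]. Adds age_verified.
Round 4: rule 2 [age_verified -> has_dependent]; rule 4 [age_verified -> identity_verified]; rule 13 [age_verified AND address_verified -> adult_resident]. Adds has_dependent, identity_verified, adult_resident.
Round 5: rule 3 [has_dependent AND citizen -> notify_finance]. Adds notify_finance.
notify_finance first appears in round 5.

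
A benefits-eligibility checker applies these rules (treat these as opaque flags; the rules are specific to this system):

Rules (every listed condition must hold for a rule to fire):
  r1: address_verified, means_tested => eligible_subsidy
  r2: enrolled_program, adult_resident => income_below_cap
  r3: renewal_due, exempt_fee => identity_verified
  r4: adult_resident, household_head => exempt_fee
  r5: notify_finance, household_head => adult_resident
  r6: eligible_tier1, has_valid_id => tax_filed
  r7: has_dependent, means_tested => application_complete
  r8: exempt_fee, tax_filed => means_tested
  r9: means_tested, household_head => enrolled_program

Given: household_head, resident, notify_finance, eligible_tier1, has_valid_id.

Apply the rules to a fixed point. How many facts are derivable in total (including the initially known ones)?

Round 1 fires r5, r6, giving adult_resident, tax_filed.
Round 2 fires r4, giving exempt_fee.
Round 3 fires r8, giving means_tested.
Round 4 fires r9, giving enrolled_program.
Round 5 fires r2, giving income_below_cap.
Closure: {adult_resident, eligible_tier1, enrolled_program, exempt_fee, has_valid_id, household_head, income_below_cap, means_tested, notify_finance, resident, tax_filed} — 11 facts.

11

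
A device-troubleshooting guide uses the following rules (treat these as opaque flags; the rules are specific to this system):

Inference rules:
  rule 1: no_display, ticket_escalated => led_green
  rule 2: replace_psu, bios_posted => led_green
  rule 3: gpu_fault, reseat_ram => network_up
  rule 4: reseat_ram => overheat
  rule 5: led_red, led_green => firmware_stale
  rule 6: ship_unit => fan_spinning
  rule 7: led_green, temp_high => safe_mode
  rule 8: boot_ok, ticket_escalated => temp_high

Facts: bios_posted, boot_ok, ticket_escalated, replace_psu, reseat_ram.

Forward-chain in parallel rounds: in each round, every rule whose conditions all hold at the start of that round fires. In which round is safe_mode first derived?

2

Round 1: rule 2 [replace_psu, bios_posted => led_green]; rule 4 [reseat_ram => overheat]; rule 8 [boot_ok, ticket_escalated => temp_high]. New: led_green, overheat, temp_high.
Round 2: rule 7 [led_green, temp_high => safe_mode]. New: safe_mode.
safe_mode first appears in round 2.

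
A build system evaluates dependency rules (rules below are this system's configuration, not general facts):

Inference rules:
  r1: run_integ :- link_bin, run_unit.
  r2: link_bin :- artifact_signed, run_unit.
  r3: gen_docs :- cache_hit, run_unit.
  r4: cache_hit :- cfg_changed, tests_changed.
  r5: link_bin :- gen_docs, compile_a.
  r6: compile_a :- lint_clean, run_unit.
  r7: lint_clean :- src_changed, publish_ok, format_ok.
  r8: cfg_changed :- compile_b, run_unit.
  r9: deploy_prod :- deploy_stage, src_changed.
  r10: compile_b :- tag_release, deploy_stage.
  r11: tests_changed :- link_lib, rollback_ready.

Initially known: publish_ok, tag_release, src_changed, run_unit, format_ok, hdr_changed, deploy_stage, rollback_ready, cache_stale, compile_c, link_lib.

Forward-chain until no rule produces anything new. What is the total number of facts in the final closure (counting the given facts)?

21

Round 1 fires r7, r9, r10, r11, giving lint_clean, deploy_prod, compile_b, tests_changed.
Round 2 fires r6, r8, giving compile_a, cfg_changed.
Round 3 fires r4, giving cache_hit.
Round 4 fires r3, giving gen_docs.
Round 5 fires r5, giving link_bin.
Round 6 fires r1, giving run_integ.
Closure: {cache_hit, cache_stale, cfg_changed, compile_a, compile_b, compile_c, deploy_prod, deploy_stage, format_ok, gen_docs, hdr_changed, link_bin, link_lib, lint_clean, publish_ok, rollback_ready, run_integ, run_unit, src_changed, tag_release, tests_changed} — 21 facts.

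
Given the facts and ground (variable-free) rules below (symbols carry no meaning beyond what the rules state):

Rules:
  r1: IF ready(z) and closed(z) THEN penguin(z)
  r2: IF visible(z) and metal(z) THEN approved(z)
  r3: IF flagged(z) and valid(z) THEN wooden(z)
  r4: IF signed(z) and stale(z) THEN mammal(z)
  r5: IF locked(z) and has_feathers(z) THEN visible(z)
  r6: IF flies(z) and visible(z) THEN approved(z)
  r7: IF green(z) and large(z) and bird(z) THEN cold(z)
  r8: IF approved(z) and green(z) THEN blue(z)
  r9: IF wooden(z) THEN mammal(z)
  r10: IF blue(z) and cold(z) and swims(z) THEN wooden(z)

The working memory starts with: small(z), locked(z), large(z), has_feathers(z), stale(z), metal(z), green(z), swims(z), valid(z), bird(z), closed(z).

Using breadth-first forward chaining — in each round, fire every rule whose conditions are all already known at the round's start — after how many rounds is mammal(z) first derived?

Round 1 — r5, r7, derive visible(z), cold(z).
Round 2 — r2, derive approved(z).
Round 3 — r8, derive blue(z).
Round 4 — r10, derive wooden(z).
Round 5 — r9, derive mammal(z).
mammal(z) first appears in round 5.

5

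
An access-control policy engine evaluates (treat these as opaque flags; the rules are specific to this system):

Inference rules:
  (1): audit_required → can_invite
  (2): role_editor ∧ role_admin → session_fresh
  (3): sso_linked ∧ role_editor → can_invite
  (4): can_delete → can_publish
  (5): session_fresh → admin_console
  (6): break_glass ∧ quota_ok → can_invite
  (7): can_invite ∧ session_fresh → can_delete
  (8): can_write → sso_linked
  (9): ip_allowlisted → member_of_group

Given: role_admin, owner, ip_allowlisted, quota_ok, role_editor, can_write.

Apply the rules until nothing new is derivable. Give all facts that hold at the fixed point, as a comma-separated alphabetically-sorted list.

admin_console, can_delete, can_invite, can_publish, can_write, ip_allowlisted, member_of_group, owner, quota_ok, role_admin, role_editor, session_fresh, sso_linked

Round 1 fires (2), (8), (9), giving session_fresh, sso_linked, member_of_group.
Round 2 fires (3), (5), giving can_invite, admin_console.
Round 3 fires (7), giving can_delete.
Round 4 fires (4), giving can_publish.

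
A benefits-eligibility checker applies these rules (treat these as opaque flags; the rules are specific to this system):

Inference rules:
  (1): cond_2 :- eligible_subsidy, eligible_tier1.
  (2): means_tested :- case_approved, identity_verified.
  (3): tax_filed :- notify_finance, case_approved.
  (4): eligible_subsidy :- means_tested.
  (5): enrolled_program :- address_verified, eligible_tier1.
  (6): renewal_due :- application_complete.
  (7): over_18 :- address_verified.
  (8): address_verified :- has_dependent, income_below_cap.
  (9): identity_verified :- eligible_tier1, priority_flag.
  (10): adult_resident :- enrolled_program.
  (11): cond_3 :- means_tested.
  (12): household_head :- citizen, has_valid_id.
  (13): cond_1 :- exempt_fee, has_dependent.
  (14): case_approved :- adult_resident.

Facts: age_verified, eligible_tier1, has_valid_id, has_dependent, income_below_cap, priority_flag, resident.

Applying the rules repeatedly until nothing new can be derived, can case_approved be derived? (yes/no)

Round 1 — (8), (9), derive address_verified, identity_verified.
Round 2 — (5), (7), derive enrolled_program, over_18.
Round 3 — (10), derive adult_resident.
Round 4 — (14), derive case_approved.
Round 5 — (2), derive means_tested.
Round 6 — (4), (11), derive eligible_subsidy, cond_3.
Round 7 — (1), derive cond_2.
case_approved appears in round 4, so it is derivable.

yes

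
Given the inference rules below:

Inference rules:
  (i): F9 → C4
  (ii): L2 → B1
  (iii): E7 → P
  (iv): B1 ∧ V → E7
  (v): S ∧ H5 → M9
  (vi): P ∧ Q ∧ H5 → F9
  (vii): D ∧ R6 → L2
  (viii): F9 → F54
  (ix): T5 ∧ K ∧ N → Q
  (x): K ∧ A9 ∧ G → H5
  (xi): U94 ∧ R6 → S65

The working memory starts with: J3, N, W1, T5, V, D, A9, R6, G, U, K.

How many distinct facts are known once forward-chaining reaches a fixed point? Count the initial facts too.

Round 1: (vii) [D ∧ R6 → L2]; (ix) [T5 ∧ K ∧ N → Q]; (x) [K ∧ A9 ∧ G → H5]. Adds L2, Q, H5.
Round 2: (ii) [L2 → B1]. Adds B1.
Round 3: (iv) [B1 ∧ V → E7]. Adds E7.
Round 4: (iii) [E7 → P]. Adds P.
Round 5: (vi) [P ∧ Q ∧ H5 → F9]. Adds F9.
Round 6: (i) [F9 → C4]; (viii) [F9 → F54]. Adds C4, F54.
Closure: {A9, B1, C4, D, E7, F54, F9, G, H5, J3, K, L2, N, P, Q, R6, T5, U, V, W1} — 20 facts.

20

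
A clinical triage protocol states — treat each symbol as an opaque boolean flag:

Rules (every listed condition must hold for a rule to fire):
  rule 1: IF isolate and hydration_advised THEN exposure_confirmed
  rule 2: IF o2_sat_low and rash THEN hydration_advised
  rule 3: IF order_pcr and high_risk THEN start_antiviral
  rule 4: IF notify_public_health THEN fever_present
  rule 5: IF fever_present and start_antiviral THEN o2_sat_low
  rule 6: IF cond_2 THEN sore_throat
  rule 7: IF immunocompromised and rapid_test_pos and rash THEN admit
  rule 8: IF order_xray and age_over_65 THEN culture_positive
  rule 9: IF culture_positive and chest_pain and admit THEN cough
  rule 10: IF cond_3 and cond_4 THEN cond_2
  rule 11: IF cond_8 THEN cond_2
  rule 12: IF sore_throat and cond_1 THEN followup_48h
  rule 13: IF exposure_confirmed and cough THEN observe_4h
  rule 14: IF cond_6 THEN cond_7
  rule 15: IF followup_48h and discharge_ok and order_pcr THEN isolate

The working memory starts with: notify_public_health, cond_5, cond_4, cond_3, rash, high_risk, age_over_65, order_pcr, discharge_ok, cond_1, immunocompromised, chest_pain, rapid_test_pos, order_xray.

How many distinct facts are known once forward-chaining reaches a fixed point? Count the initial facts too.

27

Round 1 fires rule 3, rule 4, rule 7, rule 8, rule 10, giving start_antiviral, fever_present, admit, culture_positive, cond_2.
Round 2 fires rule 5, rule 6, rule 9, giving o2_sat_low, sore_throat, cough.
Round 3 fires rule 2, rule 12, giving hydration_advised, followup_48h.
Round 4 fires rule 15, giving isolate.
Round 5 fires rule 1, giving exposure_confirmed.
Round 6 fires rule 13, giving observe_4h.
Closure: {admit, age_over_65, chest_pain, cond_1, cond_2, cond_3, cond_4, cond_5, cough, culture_positive, discharge_ok, exposure_confirmed, fever_present, followup_48h, high_risk, hydration_advised, immunocompromised, isolate, notify_public_health, o2_sat_low, observe_4h, order_pcr, order_xray, rapid_test_pos, rash, sore_throat, start_antiviral} — 27 facts.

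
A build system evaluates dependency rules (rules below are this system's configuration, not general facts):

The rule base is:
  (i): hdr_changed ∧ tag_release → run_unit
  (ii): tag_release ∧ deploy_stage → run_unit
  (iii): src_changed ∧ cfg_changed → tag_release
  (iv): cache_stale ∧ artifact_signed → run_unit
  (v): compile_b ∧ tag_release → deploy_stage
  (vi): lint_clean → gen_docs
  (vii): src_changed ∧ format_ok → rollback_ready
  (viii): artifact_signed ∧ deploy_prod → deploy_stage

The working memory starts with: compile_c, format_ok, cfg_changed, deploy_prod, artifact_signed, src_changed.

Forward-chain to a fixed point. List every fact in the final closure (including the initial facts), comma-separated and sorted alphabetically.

artifact_signed, cfg_changed, compile_c, deploy_prod, deploy_stage, format_ok, rollback_ready, run_unit, src_changed, tag_release

Round 1 fires (iii), (vii), (viii), giving tag_release, rollback_ready, deploy_stage.
Round 2 fires (ii), giving run_unit.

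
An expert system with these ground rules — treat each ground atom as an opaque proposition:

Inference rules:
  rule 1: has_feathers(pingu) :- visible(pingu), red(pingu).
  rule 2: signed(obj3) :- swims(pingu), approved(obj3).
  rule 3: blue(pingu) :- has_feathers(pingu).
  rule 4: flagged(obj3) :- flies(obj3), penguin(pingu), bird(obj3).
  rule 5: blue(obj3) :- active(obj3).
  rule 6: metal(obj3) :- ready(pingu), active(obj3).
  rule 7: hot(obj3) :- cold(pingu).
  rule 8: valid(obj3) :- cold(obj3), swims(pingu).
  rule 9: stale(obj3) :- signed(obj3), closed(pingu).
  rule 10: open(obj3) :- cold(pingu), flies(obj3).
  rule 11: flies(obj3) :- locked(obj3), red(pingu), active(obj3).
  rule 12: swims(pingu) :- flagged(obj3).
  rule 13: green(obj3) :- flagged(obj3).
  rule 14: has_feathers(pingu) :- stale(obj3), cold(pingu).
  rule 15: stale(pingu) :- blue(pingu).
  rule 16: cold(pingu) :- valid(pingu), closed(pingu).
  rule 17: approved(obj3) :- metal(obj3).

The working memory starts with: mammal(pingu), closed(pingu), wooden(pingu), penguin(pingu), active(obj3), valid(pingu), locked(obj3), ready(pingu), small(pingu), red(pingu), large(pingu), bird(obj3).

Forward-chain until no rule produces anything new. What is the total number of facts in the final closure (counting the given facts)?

27

Round 1 fires rule 5, rule 6, rule 11, rule 16, giving blue(obj3), metal(obj3), flies(obj3), cold(pingu).
Round 2 fires rule 4, rule 7, rule 10, rule 17, giving flagged(obj3), hot(obj3), open(obj3), approved(obj3).
Round 3 fires rule 12, rule 13, giving swims(pingu), green(obj3).
Round 4 fires rule 2, giving signed(obj3).
Round 5 fires rule 9, giving stale(obj3).
Round 6 fires rule 14, giving has_feathers(pingu).
Round 7 fires rule 3, giving blue(pingu).
Round 8 fires rule 15, giving stale(pingu).
Closure: {active(obj3), approved(obj3), bird(obj3), blue(obj3), blue(pingu), closed(pingu), cold(pingu), flagged(obj3), flies(obj3), green(obj3), has_feathers(pingu), hot(obj3), large(pingu), locked(obj3), mammal(pingu), metal(obj3), open(obj3), penguin(pingu), ready(pingu), red(pingu), signed(obj3), small(pingu), stale(obj3), stale(pingu), swims(pingu), valid(pingu), wooden(pingu)} — 27 facts.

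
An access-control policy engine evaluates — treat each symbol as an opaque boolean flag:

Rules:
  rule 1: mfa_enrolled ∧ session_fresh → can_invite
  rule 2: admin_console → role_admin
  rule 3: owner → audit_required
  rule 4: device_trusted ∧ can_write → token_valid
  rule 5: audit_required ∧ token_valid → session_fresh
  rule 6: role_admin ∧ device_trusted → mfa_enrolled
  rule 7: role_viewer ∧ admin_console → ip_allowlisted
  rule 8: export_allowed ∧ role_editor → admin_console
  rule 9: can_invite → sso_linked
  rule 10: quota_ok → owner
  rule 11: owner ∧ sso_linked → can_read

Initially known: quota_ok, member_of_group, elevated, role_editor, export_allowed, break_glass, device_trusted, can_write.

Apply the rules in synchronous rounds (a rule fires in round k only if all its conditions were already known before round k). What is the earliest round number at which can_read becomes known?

6

[1] rule 4 [device_trusted ∧ can_write → token_valid]; rule 8 [export_allowed ∧ role_editor → admin_console]; rule 10 [quota_ok → owner]. ⇒ new: token_valid, admin_console, owner.
[2] rule 2 [admin_console → role_admin]; rule 3 [owner → audit_required]. ⇒ new: role_admin, audit_required.
[3] rule 5 [audit_required ∧ token_valid → session_fresh]; rule 6 [role_admin ∧ device_trusted → mfa_enrolled]. ⇒ new: session_fresh, mfa_enrolled.
[4] rule 1 [mfa_enrolled ∧ session_fresh → can_invite]. ⇒ new: can_invite.
[5] rule 9 [can_invite → sso_linked]. ⇒ new: sso_linked.
[6] rule 11 [owner ∧ sso_linked → can_read]. ⇒ new: can_read.
can_read first appears in round 6.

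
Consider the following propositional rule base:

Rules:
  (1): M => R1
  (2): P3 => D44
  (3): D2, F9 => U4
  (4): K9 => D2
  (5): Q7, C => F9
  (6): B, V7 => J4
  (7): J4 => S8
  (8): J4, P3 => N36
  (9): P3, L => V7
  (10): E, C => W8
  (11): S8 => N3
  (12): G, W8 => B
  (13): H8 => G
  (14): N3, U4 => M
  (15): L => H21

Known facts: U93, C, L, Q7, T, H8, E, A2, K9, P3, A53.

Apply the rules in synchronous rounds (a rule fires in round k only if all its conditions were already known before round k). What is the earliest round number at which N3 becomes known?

5

Round 1: (2) [P3 => D44]; (4) [K9 => D2]; (5) [Q7, C => F9]; (9) [P3, L => V7]; (10) [E, C => W8]; (13) [H8 => G]; (15) [L => H21]. New: D44, D2, F9, V7, W8, G, H21.
Round 2: (3) [D2, F9 => U4]; (12) [G, W8 => B]. New: U4, B.
Round 3: (6) [B, V7 => J4]. New: J4.
Round 4: (7) [J4 => S8]; (8) [J4, P3 => N36]. New: S8, N36.
Round 5: (11) [S8 => N3]. New: N3.
N3 first appears in round 5.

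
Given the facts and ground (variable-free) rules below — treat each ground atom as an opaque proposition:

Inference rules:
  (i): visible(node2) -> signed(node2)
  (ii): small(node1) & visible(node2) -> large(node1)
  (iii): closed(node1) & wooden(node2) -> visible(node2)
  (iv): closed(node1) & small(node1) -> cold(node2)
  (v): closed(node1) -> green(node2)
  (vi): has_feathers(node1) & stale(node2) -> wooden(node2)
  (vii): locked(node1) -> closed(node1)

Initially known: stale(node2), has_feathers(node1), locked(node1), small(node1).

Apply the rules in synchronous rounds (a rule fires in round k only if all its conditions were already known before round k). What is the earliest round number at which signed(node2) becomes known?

Round 1 fires (vi), (vii), giving wooden(node2), closed(node1).
Round 2 fires (iii), (iv), (v), giving visible(node2), cold(node2), green(node2).
Round 3 fires (i), (ii), giving signed(node2), large(node1).
signed(node2) first appears in round 3.

3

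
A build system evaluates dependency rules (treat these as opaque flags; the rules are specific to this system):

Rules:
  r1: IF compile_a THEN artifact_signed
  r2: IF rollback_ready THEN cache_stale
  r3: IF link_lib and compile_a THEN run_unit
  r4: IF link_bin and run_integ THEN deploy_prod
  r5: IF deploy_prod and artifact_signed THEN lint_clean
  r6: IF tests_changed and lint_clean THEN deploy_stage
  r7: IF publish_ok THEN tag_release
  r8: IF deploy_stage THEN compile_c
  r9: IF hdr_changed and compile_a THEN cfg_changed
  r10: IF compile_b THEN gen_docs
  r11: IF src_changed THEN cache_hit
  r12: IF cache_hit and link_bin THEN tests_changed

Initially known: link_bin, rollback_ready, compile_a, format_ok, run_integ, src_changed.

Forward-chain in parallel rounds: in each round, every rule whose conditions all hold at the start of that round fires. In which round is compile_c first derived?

4

Round 1 — r1, r2, r4, r11, derive artifact_signed, cache_stale, deploy_prod, cache_hit.
Round 2 — r5, r12, derive lint_clean, tests_changed.
Round 3 — r6, derive deploy_stage.
Round 4 — r8, derive compile_c.
compile_c first appears in round 4.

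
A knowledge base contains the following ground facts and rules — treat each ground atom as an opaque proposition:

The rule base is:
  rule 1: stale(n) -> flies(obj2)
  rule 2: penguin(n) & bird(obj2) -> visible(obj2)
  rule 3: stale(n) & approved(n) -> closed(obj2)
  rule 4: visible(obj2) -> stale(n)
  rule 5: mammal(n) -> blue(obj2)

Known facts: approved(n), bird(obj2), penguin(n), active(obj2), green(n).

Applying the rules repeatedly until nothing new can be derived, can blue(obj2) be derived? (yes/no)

Round 1: rule 2 [penguin(n) & bird(obj2) -> visible(obj2)]. New: visible(obj2).
Round 2: rule 4 [visible(obj2) -> stale(n)]. New: stale(n).
Round 3: rule 1 [stale(n) -> flies(obj2)]; rule 3 [stale(n) & approved(n) -> closed(obj2)]. New: flies(obj2), closed(obj2).
Fixed point reached. blue(obj2) is concluded only by rule 5; rule 5 needs mammal(n) (never derived).

no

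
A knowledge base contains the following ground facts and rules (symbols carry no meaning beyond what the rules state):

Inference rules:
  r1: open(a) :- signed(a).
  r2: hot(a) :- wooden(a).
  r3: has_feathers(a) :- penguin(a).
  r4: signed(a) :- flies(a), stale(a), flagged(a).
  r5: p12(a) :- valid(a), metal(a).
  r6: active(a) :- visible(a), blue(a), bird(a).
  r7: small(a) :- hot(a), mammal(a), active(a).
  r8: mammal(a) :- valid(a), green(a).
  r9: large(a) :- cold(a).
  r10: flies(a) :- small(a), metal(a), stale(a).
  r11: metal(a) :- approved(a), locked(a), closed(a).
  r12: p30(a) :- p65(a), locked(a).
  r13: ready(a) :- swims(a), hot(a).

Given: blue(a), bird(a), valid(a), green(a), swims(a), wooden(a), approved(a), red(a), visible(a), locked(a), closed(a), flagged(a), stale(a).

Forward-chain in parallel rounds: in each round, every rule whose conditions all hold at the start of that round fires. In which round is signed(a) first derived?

4

Round 1: r2 [hot(a) :- wooden(a).]; r6 [active(a) :- visible(a), blue(a), bird(a).]; r8 [mammal(a) :- valid(a), green(a).]; r11 [metal(a) :- approved(a), locked(a), closed(a).]. New: hot(a), active(a), mammal(a), metal(a).
Round 2: r5 [p12(a) :- valid(a), metal(a).]; r7 [small(a) :- hot(a), mammal(a), active(a).]; r13 [ready(a) :- swims(a), hot(a).]. New: p12(a), small(a), ready(a).
Round 3: r10 [flies(a) :- small(a), metal(a), stale(a).]. New: flies(a).
Round 4: r4 [signed(a) :- flies(a), stale(a), flagged(a).]. New: signed(a).
signed(a) first appears in round 4.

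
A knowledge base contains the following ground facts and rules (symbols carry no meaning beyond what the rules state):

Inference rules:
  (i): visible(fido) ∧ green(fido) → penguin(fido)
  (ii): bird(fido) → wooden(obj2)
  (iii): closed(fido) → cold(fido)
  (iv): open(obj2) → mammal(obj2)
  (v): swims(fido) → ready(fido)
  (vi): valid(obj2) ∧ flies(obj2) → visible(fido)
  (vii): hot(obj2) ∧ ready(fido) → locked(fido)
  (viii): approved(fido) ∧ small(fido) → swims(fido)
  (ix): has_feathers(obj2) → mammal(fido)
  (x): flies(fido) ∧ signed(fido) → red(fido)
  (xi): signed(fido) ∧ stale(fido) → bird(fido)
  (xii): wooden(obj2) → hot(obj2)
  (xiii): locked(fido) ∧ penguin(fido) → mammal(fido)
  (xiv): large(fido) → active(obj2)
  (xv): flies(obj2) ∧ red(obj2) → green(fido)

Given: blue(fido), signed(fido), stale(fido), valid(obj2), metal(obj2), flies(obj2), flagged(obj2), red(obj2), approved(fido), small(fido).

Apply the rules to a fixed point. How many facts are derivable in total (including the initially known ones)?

Round 1 fires (vi), (viii), (xi), (xv), giving visible(fido), swims(fido), bird(fido), green(fido).
Round 2 fires (i), (ii), (v), giving penguin(fido), wooden(obj2), ready(fido).
Round 3 fires (xii), giving hot(obj2).
Round 4 fires (vii), giving locked(fido).
Round 5 fires (xiii), giving mammal(fido).
Closure: {approved(fido), bird(fido), blue(fido), flagged(obj2), flies(obj2), green(fido), hot(obj2), locked(fido), mammal(fido), metal(obj2), penguin(fido), ready(fido), red(obj2), signed(fido), small(fido), stale(fido), swims(fido), valid(obj2), visible(fido), wooden(obj2)} — 20 facts.

20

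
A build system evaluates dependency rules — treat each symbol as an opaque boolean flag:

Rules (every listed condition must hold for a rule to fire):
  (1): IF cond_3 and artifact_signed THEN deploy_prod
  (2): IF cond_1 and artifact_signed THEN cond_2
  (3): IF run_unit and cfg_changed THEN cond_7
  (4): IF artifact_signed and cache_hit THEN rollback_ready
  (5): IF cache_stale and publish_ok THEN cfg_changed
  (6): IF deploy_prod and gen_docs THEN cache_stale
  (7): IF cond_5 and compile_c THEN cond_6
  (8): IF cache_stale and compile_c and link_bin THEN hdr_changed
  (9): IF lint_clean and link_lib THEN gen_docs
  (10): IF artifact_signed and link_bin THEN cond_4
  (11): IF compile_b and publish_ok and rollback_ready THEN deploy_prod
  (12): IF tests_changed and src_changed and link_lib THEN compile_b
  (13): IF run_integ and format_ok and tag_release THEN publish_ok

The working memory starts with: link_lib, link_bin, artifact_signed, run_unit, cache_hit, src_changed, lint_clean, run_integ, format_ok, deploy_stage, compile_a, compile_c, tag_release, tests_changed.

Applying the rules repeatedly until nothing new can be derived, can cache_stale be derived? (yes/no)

[1] (4) [IF artifact_signed and cache_hit THEN rollback_ready]; (9) [IF lint_clean and link_lib THEN gen_docs]; (10) [IF artifact_signed and link_bin THEN cond_4]; (12) [IF tests_changed and src_changed and link_lib THEN compile_b]; (13) [IF run_integ and format_ok and tag_release THEN publish_ok]. ⇒ new: rollback_ready, gen_docs, cond_4, compile_b, publish_ok.
[2] (11) [IF compile_b and publish_ok and rollback_ready THEN deploy_prod]. ⇒ new: deploy_prod.
[3] (6) [IF deploy_prod and gen_docs THEN cache_stale]. ⇒ new: cache_stale.
[4] (5) [IF cache_stale and publish_ok THEN cfg_changed]; (8) [IF cache_stale and compile_c and link_bin THEN hdr_changed]. ⇒ new: cfg_changed, hdr_changed.
[5] (3) [IF run_unit and cfg_changed THEN cond_7]. ⇒ new: cond_7.
cache_stale appears in round 3, so it is derivable.

yes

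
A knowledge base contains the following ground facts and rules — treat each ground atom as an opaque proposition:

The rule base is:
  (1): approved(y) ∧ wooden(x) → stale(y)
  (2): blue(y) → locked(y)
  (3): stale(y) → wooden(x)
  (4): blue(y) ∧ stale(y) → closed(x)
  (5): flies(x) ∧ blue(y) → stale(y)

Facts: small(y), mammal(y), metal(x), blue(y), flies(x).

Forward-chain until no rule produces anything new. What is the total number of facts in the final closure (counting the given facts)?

Round 1 — (2), (5), derive locked(y), stale(y).
Round 2 — (3), (4), derive wooden(x), closed(x).
Closure: {blue(y), closed(x), flies(x), locked(y), mammal(y), metal(x), small(y), stale(y), wooden(x)} — 9 facts.

9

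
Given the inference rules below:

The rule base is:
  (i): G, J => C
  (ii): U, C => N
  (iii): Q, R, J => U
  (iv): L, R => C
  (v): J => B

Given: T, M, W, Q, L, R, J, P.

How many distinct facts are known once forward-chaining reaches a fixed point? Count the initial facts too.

Round 1: (iii) [Q, R, J => U]; (iv) [L, R => C]; (v) [J => B]. Adds U, C, B.
Round 2: (ii) [U, C => N]. Adds N.
Closure: {B, C, J, L, M, N, P, Q, R, T, U, W} — 12 facts.

12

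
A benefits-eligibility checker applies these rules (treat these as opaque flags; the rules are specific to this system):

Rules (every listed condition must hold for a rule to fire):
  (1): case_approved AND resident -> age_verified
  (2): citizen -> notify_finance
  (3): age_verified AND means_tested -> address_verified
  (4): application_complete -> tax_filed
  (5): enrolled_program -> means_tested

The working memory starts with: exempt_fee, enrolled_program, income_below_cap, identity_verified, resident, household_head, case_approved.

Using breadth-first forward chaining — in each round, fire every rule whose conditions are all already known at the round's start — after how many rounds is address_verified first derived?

Round 1: (1) [case_approved AND resident -> age_verified]; (5) [enrolled_program -> means_tested]. Adds age_verified, means_tested.
Round 2: (3) [age_verified AND means_tested -> address_verified]. Adds address_verified.
address_verified first appears in round 2.

2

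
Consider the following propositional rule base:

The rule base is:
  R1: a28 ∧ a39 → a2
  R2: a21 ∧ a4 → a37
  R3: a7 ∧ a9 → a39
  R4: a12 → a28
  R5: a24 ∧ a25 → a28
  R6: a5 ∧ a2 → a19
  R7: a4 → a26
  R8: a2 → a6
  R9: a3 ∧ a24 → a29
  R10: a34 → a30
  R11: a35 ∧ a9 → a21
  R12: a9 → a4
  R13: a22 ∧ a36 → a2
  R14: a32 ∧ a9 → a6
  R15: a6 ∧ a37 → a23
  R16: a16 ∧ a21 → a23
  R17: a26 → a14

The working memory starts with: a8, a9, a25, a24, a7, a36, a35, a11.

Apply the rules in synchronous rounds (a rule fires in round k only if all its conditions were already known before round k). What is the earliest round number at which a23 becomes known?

Round 1 — R3, R5, R11, R12, derive a39, a28, a21, a4.
Round 2 — R1, R2, R7, derive a2, a37, a26.
Round 3 — R8, R17, derive a6, a14.
Round 4 — R15, derive a23.
a23 first appears in round 4.

4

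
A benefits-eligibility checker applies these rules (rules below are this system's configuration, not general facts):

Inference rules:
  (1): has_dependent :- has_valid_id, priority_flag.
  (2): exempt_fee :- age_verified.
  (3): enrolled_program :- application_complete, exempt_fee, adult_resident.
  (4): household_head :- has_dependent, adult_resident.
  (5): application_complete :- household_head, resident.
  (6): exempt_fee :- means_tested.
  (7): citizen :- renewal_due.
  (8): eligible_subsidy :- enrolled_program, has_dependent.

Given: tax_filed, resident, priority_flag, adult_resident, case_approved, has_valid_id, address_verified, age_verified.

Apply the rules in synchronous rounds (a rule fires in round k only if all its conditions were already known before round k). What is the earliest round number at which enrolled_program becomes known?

4

Round 1 fires (1), (2), giving has_dependent, exempt_fee.
Round 2 fires (4), giving household_head.
Round 3 fires (5), giving application_complete.
Round 4 fires (3), giving enrolled_program.
enrolled_program first appears in round 4.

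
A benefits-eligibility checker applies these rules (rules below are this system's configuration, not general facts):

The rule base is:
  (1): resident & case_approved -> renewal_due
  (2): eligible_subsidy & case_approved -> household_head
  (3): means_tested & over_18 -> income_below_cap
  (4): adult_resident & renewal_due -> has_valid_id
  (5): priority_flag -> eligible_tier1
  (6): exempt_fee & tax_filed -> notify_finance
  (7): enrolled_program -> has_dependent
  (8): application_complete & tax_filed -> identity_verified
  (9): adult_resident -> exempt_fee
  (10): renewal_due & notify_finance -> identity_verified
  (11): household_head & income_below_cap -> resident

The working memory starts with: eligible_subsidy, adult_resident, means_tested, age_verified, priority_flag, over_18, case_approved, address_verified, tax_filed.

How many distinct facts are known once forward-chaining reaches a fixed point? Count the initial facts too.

Round 1 — (2), (3), (5), (9), derive household_head, income_below_cap, eligible_tier1, exempt_fee.
Round 2 — (6), (11), derive notify_finance, resident.
Round 3 — (1), derive renewal_due.
Round 4 — (4), (10), derive has_valid_id, identity_verified.
Closure: {address_verified, adult_resident, age_verified, case_approved, eligible_subsidy, eligible_tier1, exempt_fee, has_valid_id, household_head, identity_verified, income_below_cap, means_tested, notify_finance, over_18, priority_flag, renewal_due, resident, tax_filed} — 18 facts.

18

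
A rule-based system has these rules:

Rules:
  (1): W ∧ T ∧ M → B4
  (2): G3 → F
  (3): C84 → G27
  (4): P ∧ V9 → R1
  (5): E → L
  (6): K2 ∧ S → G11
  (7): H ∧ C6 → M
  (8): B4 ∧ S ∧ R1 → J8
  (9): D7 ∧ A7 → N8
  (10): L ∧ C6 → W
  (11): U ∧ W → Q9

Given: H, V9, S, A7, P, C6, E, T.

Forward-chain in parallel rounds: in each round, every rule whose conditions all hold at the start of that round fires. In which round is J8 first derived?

4

Round 1: (4) [P ∧ V9 → R1]; (5) [E → L]; (7) [H ∧ C6 → M]. New: R1, L, M.
Round 2: (10) [L ∧ C6 → W]. New: W.
Round 3: (1) [W ∧ T ∧ M → B4]. New: B4.
Round 4: (8) [B4 ∧ S ∧ R1 → J8]. New: J8.
J8 first appears in round 4.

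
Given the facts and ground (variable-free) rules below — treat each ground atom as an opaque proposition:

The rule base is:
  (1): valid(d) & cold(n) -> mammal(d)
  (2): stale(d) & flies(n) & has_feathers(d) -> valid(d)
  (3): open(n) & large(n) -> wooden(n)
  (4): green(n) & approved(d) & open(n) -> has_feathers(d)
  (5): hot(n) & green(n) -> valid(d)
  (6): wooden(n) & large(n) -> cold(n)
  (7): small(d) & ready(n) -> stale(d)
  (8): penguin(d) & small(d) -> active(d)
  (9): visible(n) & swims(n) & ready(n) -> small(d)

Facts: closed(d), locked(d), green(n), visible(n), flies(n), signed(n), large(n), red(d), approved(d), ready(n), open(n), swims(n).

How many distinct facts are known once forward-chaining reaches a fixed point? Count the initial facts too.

Round 1 fires (3), (4), (9), giving wooden(n), has_feathers(d), small(d).
Round 2 fires (6), (7), giving cold(n), stale(d).
Round 3 fires (2), giving valid(d).
Round 4 fires (1), giving mammal(d).
Closure: {approved(d), closed(d), cold(n), flies(n), green(n), has_feathers(d), large(n), locked(d), mammal(d), open(n), ready(n), red(d), signed(n), small(d), stale(d), swims(n), valid(d), visible(n), wooden(n)} — 19 facts.

19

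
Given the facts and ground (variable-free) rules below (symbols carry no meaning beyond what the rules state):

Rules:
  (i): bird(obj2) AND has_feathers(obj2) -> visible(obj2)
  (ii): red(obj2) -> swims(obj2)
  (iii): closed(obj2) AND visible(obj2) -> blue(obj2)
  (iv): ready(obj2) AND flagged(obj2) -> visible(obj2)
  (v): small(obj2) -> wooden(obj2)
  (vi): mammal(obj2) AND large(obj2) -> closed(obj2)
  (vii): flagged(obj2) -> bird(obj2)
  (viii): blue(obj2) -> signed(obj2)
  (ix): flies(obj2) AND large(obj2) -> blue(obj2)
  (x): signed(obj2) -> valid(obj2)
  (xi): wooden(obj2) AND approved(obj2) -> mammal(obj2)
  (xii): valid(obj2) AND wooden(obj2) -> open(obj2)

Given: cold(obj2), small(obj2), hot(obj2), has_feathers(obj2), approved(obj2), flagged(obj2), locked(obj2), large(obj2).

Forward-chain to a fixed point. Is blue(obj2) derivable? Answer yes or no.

yes

[1] (v) [small(obj2) -> wooden(obj2)]; (vii) [flagged(obj2) -> bird(obj2)]. ⇒ new: wooden(obj2), bird(obj2).
[2] (i) [bird(obj2) AND has_feathers(obj2) -> visible(obj2)]; (xi) [wooden(obj2) AND approved(obj2) -> mammal(obj2)]. ⇒ new: visible(obj2), mammal(obj2).
[3] (vi) [mammal(obj2) AND large(obj2) -> closed(obj2)]. ⇒ new: closed(obj2).
[4] (iii) [closed(obj2) AND visible(obj2) -> blue(obj2)]. ⇒ new: blue(obj2).
[5] (viii) [blue(obj2) -> signed(obj2)]. ⇒ new: signed(obj2).
[6] (x) [signed(obj2) -> valid(obj2)]. ⇒ new: valid(obj2).
[7] (xii) [valid(obj2) AND wooden(obj2) -> open(obj2)]. ⇒ new: open(obj2).
blue(obj2) appears in round 4, so it is derivable.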